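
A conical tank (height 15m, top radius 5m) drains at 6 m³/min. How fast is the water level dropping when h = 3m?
6/π ≈ 1.91 m/min

r/h = 5/15, so r = (1/3)h
V = (1/3)πr²h = (1/3)π((1/3)h)²h = (1/27)πh³
dV/dh = (1/9)πh²
dh/dt = (dV/dt)/(dV/dh) = -6/((1/9)π·3²) = -6/π m/min
The level is dropping at 6/π ≈ 1.91 m/min.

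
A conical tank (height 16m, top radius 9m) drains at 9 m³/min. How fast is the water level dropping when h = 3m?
256/(81π) ≈ 1.006 m/min

r/h = 9/16, so r = (9/16)h
V = (1/3)πr²h = (1/3)π((9/16)h)²h = (27/256)πh³
dV/dh = (81/256)πh²
dh/dt = (dV/dt)/(dV/dh) = -9/((81/256)π·3²) = -256/(81π) m/min
The level is dropping at 256/(81π) ≈ 1.006 m/min.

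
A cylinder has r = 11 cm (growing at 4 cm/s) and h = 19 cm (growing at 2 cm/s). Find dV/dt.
1914π cm³/s

V = πr²h
dV/dt = 2πrh·dr/dt + πr²·dh/dt
= 2π(11)(19)(4) + π(11)²(2)
= 1914π cm³/s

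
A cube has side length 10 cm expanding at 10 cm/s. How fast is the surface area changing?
1200 cm²/s

A = 6s²
dA/dt = 12s · ds/dt = 12·10·10 = 1200 cm²/s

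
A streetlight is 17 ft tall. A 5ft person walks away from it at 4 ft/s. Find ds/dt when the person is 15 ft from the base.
5/3 ft/s

By similar triangles: 17/(x+s) = 5/s
Solving: s = 5x/12
ds/dt = 5/12 · dx/dt = 5/12 · 4 = 5/3 ft/s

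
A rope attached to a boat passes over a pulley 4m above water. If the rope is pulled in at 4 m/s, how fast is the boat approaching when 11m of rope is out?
44√105/105 ≈ 4.294 m/s

rope² = x² + 4²
x = √(11² - 4²) = √105
dx/dt = (rope/x) · d(rope)/dt = (11/√105) · (-4) = -44√105/105 m/s
The boat approaches at 44√105/105 ≈ 4.294 m/s.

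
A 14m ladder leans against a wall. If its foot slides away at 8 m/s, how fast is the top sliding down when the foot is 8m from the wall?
32√33/33 ≈ 5.57 m/s

x² + y² = 14²
2x·dx/dt + 2y·dy/dt = 0
dy/dt = -x/y · dx/dt = -8/(2√33) · 8 = -32√33/33 m/s
The top is descending at 32√33/33 ≈ 5.57 m/s.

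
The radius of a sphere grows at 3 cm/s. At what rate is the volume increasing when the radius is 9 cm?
972π cm³/s

V = (4/3)πr³
dV/dt = dV/dr · dr/dt = 4πr² · 3
At r = 9: dV/dt = 972π cm³/s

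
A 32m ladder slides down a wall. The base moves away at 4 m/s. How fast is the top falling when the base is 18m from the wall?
36√7/35 ≈ 2.721 m/s

x² + y² = 32²
2x·dx/dt + 2y·dy/dt = 0
dy/dt = -x/y · dx/dt = -18/(10√7) · 4 = -36√7/35 m/s
The top is descending at 36√7/35 ≈ 2.721 m/s.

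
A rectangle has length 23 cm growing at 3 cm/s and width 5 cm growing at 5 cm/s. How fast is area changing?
130 cm²/s

A = lw
dA/dt = w·dl/dt + l·dw/dt = 5·3 + 23·5 = 130 cm²/s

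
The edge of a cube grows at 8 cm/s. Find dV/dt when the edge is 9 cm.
1944 cm³/s

V = s³
dV/dt = 3s² · ds/dt = 3·9²·8 = 1944 cm³/s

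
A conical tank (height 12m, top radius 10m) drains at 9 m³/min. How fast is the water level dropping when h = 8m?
81/(400π) ≈ 0.06446 m/min

r/h = 10/12, so r = (5/6)h
V = (1/3)πr²h = (1/3)π((5/6)h)²h = (25/108)πh³
dV/dh = (25/36)πh²
dh/dt = (dV/dt)/(dV/dh) = -9/((25/36)π·8²) = -81/(400π) m/min
The level is dropping at 81/(400π) ≈ 0.06446 m/min.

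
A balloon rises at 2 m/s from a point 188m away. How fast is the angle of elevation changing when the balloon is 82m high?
0.008938 rad/s

tan(θ) = y/188
sec²(θ) · dθ/dt = (1/188) · dy/dt
dθ/dt = cos²(θ)/188 · 2 = 188/(188² + 82²) · 2
dθ/dt = 0.008938 rad/s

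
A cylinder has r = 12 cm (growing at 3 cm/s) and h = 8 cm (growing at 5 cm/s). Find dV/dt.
1296π cm³/s

V = πr²h
dV/dt = 2πrh·dr/dt + πr²·dh/dt
= 2π(12)(8)(3) + π(12)²(5)
= 1296π cm³/s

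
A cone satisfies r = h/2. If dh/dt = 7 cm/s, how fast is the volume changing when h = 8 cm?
112π cm³/s

V = (1/3)π(h/2)²h = πh³/12
dV/dt = πh²/4 · 7
At h = 8: dV/dt = 112π cm³/s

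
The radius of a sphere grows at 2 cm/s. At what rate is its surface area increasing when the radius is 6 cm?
96π cm²/s

S = 4πr²
dS/dt = dS/dr · dr/dt = 8πr · 2
At r = 6: dS/dt = 96π cm²/s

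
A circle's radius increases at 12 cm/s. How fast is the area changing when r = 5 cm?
120π cm²/s

A = πr²
dA/dt = 2πr · dr/dt = 2π(5)(12) = 120π cm²/s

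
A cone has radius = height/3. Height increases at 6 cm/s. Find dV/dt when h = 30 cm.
600π cm³/s

V = (1/3)π(h/3)²h = πh³/27
dV/dt = πh²/9 · 6
At h = 30: dV/dt = 600π cm³/s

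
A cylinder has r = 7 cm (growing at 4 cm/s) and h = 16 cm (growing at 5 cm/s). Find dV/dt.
1141π cm³/s

V = πr²h
dV/dt = 2πrh·dr/dt + πr²·dh/dt
= 2π(7)(16)(4) + π(7)²(5)
= 1141π cm³/s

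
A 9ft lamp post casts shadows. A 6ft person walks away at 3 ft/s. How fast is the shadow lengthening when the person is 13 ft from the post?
6 ft/s

By similar triangles: 9/(x+s) = 6/s
Solving: s = 6x/3
ds/dt = 6/3 · dx/dt = 2 · 3 = 6 ft/s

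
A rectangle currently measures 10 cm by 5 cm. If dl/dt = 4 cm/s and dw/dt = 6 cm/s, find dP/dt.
20 cm/s

P = 2(l + w)
dP/dt = 2(dl/dt + dw/dt) = 2(4 + 6) = 20 cm/s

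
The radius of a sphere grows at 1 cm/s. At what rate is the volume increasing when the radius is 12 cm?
576π cm³/s

V = (4/3)πr³
dV/dt = dV/dr · dr/dt = 4πr² · 1
At r = 12: dV/dt = 576π cm³/s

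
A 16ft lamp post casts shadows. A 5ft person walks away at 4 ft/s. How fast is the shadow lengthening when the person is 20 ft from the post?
20/11 ft/s

By similar triangles: 16/(x+s) = 5/s
Solving: s = 5x/11
ds/dt = 5/11 · dx/dt = 5/11 · 4 = 20/11 ft/s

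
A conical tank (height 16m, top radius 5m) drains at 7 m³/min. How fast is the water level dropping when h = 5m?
1792/(625π) ≈ 0.9127 m/min

r/h = 5/16, so r = (5/16)h
V = (1/3)πr²h = (1/3)π((5/16)h)²h = (25/768)πh³
dV/dh = (25/256)πh²
dh/dt = (dV/dt)/(dV/dh) = -7/((25/256)π·5²) = -1792/(625π) m/min
The level is dropping at 1792/(625π) ≈ 0.9127 m/min.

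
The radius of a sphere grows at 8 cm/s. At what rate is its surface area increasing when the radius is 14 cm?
896π cm²/s

S = 4πr²
dS/dt = dS/dr · dr/dt = 8πr · 8
At r = 14: dS/dt = 896π cm²/s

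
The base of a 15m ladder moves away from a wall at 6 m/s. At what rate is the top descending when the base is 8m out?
48√161/161 ≈ 3.783 m/s

x² + y² = 15²
2x·dx/dt + 2y·dy/dt = 0
dy/dt = -x/y · dx/dt = -8/√161 · 6 = -48√161/161 m/s
The top is descending at 48√161/161 ≈ 3.783 m/s.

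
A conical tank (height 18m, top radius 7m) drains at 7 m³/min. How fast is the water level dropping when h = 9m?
4/(7π) ≈ 0.1819 m/min

r/h = 7/18, so r = (7/18)h
V = (1/3)πr²h = (1/3)π((7/18)h)²h = (49/972)πh³
dV/dh = (49/324)πh²
dh/dt = (dV/dt)/(dV/dh) = -7/((49/324)π·9²) = -4/(7π) m/min
The level is dropping at 4/(7π) ≈ 0.1819 m/min.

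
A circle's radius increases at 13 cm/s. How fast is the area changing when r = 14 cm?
364π cm²/s

A = πr²
dA/dt = 2πr · dr/dt = 2π(14)(13) = 364π cm²/s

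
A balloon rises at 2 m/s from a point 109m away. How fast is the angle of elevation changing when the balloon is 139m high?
0.006987 rad/s

tan(θ) = y/109
sec²(θ) · dθ/dt = (1/109) · dy/dt
dθ/dt = cos²(θ)/109 · 2 = 109/(109² + 139²) · 2
dθ/dt = 0.006987 rad/s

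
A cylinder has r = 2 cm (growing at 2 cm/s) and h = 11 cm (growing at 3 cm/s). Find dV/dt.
100π cm³/s

V = πr²h
dV/dt = 2πrh·dr/dt + πr²·dh/dt
= 2π(2)(11)(2) + π(2)²(3)
= 100π cm³/s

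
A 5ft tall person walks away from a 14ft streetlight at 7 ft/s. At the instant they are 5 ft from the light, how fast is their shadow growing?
35/9 ft/s

By similar triangles: 14/(x+s) = 5/s
Solving: s = 5x/9
ds/dt = 5/9 · dx/dt = 5/9 · 7 = 35/9 ft/s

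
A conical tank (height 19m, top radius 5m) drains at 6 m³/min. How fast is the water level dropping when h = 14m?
1083/(2450π) ≈ 0.1407 m/min

r/h = 5/19, so r = (5/19)h
V = (1/3)πr²h = (1/3)π((5/19)h)²h = (25/1083)πh³
dV/dh = (25/361)πh²
dh/dt = (dV/dt)/(dV/dh) = -6/((25/361)π·14²) = -1083/(2450π) m/min
The level is dropping at 1083/(2450π) ≈ 0.1407 m/min.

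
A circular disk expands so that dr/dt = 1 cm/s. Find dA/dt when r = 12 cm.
24π cm²/s

A = πr²
dA/dt = 2πr · dr/dt = 2π(12)(1) = 24π cm²/s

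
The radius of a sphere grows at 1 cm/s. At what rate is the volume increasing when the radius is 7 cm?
196π cm³/s

V = (4/3)πr³
dV/dt = dV/dr · dr/dt = 4πr² · 1
At r = 7: dV/dt = 196π cm³/s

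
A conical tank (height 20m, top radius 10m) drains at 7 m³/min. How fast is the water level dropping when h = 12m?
7/(36π) ≈ 0.06189 m/min

r/h = 10/20, so r = (1/2)h
V = (1/3)πr²h = (1/3)π((1/2)h)²h = (1/12)πh³
dV/dh = (1/4)πh²
dh/dt = (dV/dt)/(dV/dh) = -7/((1/4)π·12²) = -7/(36π) m/min
The level is dropping at 7/(36π) ≈ 0.06189 m/min.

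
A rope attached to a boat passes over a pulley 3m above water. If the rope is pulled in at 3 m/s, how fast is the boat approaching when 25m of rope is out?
75√154/308 ≈ 3.022 m/s

rope² = x² + 3²
x = √(25² - 3²) = 2√154
dx/dt = (rope/x) · d(rope)/dt = (25/(2√154)) · (-3) = -75√154/308 m/s
The boat approaches at 75√154/308 ≈ 3.022 m/s.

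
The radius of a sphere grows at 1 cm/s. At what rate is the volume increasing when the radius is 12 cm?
576π cm³/s

V = (4/3)πr³
dV/dt = dV/dr · dr/dt = 4πr² · 1
At r = 12: dV/dt = 576π cm³/s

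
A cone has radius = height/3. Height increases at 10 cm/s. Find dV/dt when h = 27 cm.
810π cm³/s

V = (1/3)π(h/3)²h = πh³/27
dV/dt = πh²/9 · 10
At h = 27: dV/dt = 810π cm³/s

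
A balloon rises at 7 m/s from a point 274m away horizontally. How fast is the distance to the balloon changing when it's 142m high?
497√23810/23810 ≈ 3.221 m/s

z² = 274² + y²
z = √(274² + 142²) = 2√23810
dz/dt = y/z · dy/dt = 142/(2√23810) · 7 = 497√23810/23810 ≈ 3.221 m/s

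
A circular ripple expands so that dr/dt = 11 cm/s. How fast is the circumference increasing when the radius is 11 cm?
22π cm/s

C = 2πr
dC/dt = 2π · dr/dt = 2π · 11 = 22π cm/s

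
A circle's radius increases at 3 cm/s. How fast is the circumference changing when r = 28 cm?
6π cm/s

C = 2πr
dC/dt = 2π · dr/dt = 2π · 3 = 6π cm/s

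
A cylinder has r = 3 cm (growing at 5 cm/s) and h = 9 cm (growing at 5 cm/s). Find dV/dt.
315π cm³/s

V = πr²h
dV/dt = 2πrh·dr/dt + πr²·dh/dt
= 2π(3)(9)(5) + π(3)²(5)
= 315π cm³/s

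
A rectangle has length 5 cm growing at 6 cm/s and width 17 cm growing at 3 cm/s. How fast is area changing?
117 cm²/s

A = lw
dA/dt = w·dl/dt + l·dw/dt = 17·6 + 5·3 = 117 cm²/s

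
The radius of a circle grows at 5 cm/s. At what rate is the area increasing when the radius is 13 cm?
130π cm²/s

A = πr²
dA/dt = 2πr · dr/dt = 2π(13)(5) = 130π cm²/s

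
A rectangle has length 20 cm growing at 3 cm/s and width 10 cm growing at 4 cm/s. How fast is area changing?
110 cm²/s

A = lw
dA/dt = w·dl/dt + l·dw/dt = 10·3 + 20·4 = 110 cm²/s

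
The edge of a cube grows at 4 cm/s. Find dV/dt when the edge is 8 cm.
768 cm³/s

V = s³
dV/dt = 3s² · ds/dt = 3·8²·4 = 768 cm³/s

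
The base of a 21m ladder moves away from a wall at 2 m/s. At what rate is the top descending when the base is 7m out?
√2/2 ≈ 0.7071 m/s

x² + y² = 21²
2x·dx/dt + 2y·dy/dt = 0
dy/dt = -x/y · dx/dt = -7/(14√2) · 2 = -√2/2 m/s
The top is descending at √2/2 ≈ 0.7071 m/s.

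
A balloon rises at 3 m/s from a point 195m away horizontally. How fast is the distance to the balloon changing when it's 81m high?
81√4954/4954 ≈ 1.151 m/s

z² = 195² + y²
z = √(195² + 81²) = 3√4954
dz/dt = y/z · dy/dt = 81/(3√4954) · 3 = 81√4954/4954 ≈ 1.151 m/s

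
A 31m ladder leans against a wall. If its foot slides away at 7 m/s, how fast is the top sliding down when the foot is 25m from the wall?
25√21/12 ≈ 9.547 m/s

x² + y² = 31²
2x·dx/dt + 2y·dy/dt = 0
dy/dt = -x/y · dx/dt = -25/(4√21) · 7 = -25√21/12 m/s
The top is descending at 25√21/12 ≈ 9.547 m/s.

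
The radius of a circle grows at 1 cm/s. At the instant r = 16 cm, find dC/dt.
2π cm/s

C = 2πr
dC/dt = 2π · dr/dt = 2π · 1 = 2π cm/s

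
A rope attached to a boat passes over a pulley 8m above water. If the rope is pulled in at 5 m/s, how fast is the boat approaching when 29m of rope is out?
145√777/777 ≈ 5.202 m/s

rope² = x² + 8²
x = √(29² - 8²) = √777
dx/dt = (rope/x) · d(rope)/dt = (29/√777) · (-5) = -145√777/777 m/s
The boat approaches at 145√777/777 ≈ 5.202 m/s.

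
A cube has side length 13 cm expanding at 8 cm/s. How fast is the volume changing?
4056 cm³/s

V = s³
dV/dt = 3s² · ds/dt = 3·13²·8 = 4056 cm³/s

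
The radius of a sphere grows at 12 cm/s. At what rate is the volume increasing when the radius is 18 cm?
15552π cm³/s

V = (4/3)πr³
dV/dt = dV/dr · dr/dt = 4πr² · 12
At r = 18: dV/dt = 15552π cm³/s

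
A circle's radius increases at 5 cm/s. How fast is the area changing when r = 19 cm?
190π cm²/s

A = πr²
dA/dt = 2πr · dr/dt = 2π(19)(5) = 190π cm²/s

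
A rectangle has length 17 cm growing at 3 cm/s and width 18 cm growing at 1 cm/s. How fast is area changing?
71 cm²/s

A = lw
dA/dt = w·dl/dt + l·dw/dt = 18·3 + 17·1 = 71 cm²/s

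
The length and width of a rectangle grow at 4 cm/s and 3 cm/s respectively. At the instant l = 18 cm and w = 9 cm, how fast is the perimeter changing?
14 cm/s

P = 2(l + w)
dP/dt = 2(dl/dt + dw/dt) = 2(4 + 3) = 14 cm/s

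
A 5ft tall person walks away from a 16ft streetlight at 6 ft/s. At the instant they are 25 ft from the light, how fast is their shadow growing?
30/11 ft/s

By similar triangles: 16/(x+s) = 5/s
Solving: s = 5x/11
ds/dt = 5/11 · dx/dt = 5/11 · 6 = 30/11 ft/s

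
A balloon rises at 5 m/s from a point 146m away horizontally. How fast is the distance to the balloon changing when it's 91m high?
455√29597/29597 ≈ 2.645 m/s

z² = 146² + y²
z = √(146² + 91²) = √29597
dz/dt = y/z · dy/dt = 91/√29597 · 5 = 455√29597/29597 ≈ 2.645 m/s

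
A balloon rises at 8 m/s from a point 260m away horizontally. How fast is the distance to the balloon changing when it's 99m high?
792√77401/77401 ≈ 2.847 m/s

z² = 260² + y²
z = √(260² + 99²) = √77401
dz/dt = y/z · dy/dt = 99/√77401 · 8 = 792√77401/77401 ≈ 2.847 m/s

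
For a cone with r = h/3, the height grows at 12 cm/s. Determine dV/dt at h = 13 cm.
676π/3 cm³/s

V = (1/3)π(h/3)²h = πh³/27
dV/dt = πh²/9 · 12
At h = 13: dV/dt = 676π/3 cm³/s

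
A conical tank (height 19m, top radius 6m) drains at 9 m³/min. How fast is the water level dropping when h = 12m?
361/(576π) ≈ 0.1995 m/min

r/h = 6/19, so r = (6/19)h
V = (1/3)πr²h = (1/3)π((6/19)h)²h = (12/361)πh³
dV/dh = (36/361)πh²
dh/dt = (dV/dt)/(dV/dh) = -9/((36/361)π·12²) = -361/(576π) m/min
The level is dropping at 361/(576π) ≈ 0.1995 m/min.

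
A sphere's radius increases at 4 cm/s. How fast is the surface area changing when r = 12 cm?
384π cm²/s

S = 4πr²
dS/dt = dS/dr · dr/dt = 8πr · 4
At r = 12: dS/dt = 384π cm²/s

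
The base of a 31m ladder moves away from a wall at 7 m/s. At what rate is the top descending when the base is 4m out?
4√105/45 ≈ 0.9108 m/s

x² + y² = 31²
2x·dx/dt + 2y·dy/dt = 0
dy/dt = -x/y · dx/dt = -4/(3√105) · 7 = -4√105/45 m/s
The top is descending at 4√105/45 ≈ 0.9108 m/s.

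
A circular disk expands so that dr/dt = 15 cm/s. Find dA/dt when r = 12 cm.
360π cm²/s

A = πr²
dA/dt = 2πr · dr/dt = 2π(12)(15) = 360π cm²/s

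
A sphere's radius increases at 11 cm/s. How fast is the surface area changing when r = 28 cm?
2464π cm²/s

S = 4πr²
dS/dt = dS/dr · dr/dt = 8πr · 11
At r = 28: dS/dt = 2464π cm²/s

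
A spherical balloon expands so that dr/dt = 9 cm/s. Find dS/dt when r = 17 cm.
1224π cm²/s

S = 4πr²
dS/dt = dS/dr · dr/dt = 8πr · 9
At r = 17: dS/dt = 1224π cm²/s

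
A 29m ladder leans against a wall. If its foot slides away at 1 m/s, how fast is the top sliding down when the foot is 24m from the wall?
24√265/265 ≈ 1.474 m/s

x² + y² = 29²
2x·dx/dt + 2y·dy/dt = 0
dy/dt = -x/y · dx/dt = -24/√265 · 1 = -24√265/265 m/s
The top is descending at 24√265/265 ≈ 1.474 m/s.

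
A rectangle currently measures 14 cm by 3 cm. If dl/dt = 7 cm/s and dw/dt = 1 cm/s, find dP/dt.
16 cm/s

P = 2(l + w)
dP/dt = 2(dl/dt + dw/dt) = 2(7 + 1) = 16 cm/s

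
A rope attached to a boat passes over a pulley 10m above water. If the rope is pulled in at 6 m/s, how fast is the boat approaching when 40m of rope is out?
8√15/5 ≈ 6.197 m/s

rope² = x² + 10²
x = √(40² - 10²) = 10√15
dx/dt = (rope/x) · d(rope)/dt = (40/(10√15)) · (-6) = -8√15/5 m/s
The boat approaches at 8√15/5 ≈ 6.197 m/s.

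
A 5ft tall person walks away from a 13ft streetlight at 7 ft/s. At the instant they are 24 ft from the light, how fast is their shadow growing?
35/8 ft/s

By similar triangles: 13/(x+s) = 5/s
Solving: s = 5x/8
ds/dt = 5/8 · dx/dt = 5/8 · 7 = 35/8 ft/s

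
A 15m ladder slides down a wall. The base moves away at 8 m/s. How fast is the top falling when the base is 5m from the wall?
2√2 ≈ 2.828 m/s

x² + y² = 15²
2x·dx/dt + 2y·dy/dt = 0
dy/dt = -x/y · dx/dt = -5/(10√2) · 8 = -2√2 m/s
The top is descending at 2√2 ≈ 2.828 m/s.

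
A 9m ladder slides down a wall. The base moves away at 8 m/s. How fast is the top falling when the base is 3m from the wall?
2√2 ≈ 2.828 m/s

x² + y² = 9²
2x·dx/dt + 2y·dy/dt = 0
dy/dt = -x/y · dx/dt = -3/(6√2) · 8 = -2√2 m/s
The top is descending at 2√2 ≈ 2.828 m/s.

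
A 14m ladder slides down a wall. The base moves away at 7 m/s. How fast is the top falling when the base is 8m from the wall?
28√33/33 ≈ 4.874 m/s

x² + y² = 14²
2x·dx/dt + 2y·dy/dt = 0
dy/dt = -x/y · dx/dt = -8/(2√33) · 7 = -28√33/33 m/s
The top is descending at 28√33/33 ≈ 4.874 m/s.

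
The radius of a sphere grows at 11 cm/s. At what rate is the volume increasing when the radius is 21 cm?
19404π cm³/s

V = (4/3)πr³
dV/dt = dV/dr · dr/dt = 4πr² · 11
At r = 21: dV/dt = 19404π cm³/s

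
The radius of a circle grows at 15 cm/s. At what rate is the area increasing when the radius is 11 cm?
330π cm²/s

A = πr²
dA/dt = 2πr · dr/dt = 2π(11)(15) = 330π cm²/s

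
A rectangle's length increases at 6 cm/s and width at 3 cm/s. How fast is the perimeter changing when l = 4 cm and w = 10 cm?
18 cm/s

P = 2(l + w)
dP/dt = 2(dl/dt + dw/dt) = 2(6 + 3) = 18 cm/s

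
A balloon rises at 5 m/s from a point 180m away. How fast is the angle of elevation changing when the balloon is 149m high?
0.016483 rad/s

tan(θ) = y/180
sec²(θ) · dθ/dt = (1/180) · dy/dt
dθ/dt = cos²(θ)/180 · 5 = 180/(180² + 149²) · 5
dθ/dt = 0.016483 rad/s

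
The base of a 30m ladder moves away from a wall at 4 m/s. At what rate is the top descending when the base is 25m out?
20√11/11 ≈ 6.03 m/s

x² + y² = 30²
2x·dx/dt + 2y·dy/dt = 0
dy/dt = -x/y · dx/dt = -25/(5√11) · 4 = -20√11/11 m/s
The top is descending at 20√11/11 ≈ 6.03 m/s.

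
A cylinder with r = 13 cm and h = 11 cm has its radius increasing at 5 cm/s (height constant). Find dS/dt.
370π cm²/s

S = 2πrh + 2πr² (lateral + bases)
dS/dt = (2πh + 4πr)·dr/dt = (2π·11 + 4π·13)·5
= 370π cm²/s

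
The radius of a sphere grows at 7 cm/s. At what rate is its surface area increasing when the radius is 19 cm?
1064π cm²/s

S = 4πr²
dS/dt = dS/dr · dr/dt = 8πr · 7
At r = 19: dS/dt = 1064π cm²/s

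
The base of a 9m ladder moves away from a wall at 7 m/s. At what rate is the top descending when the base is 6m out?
14√5/5 ≈ 6.261 m/s

x² + y² = 9²
2x·dx/dt + 2y·dy/dt = 0
dy/dt = -x/y · dx/dt = -6/(3√5) · 7 = -14√5/5 m/s
The top is descending at 14√5/5 ≈ 6.261 m/s.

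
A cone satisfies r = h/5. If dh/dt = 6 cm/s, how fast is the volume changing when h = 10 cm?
24π cm³/s

V = (1/3)π(h/5)²h = πh³/75
dV/dt = πh²/25 · 6
At h = 10: dV/dt = 24π cm³/s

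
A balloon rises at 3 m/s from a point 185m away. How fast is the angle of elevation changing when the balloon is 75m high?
0.013927 rad/s

tan(θ) = y/185
sec²(θ) · dθ/dt = (1/185) · dy/dt
dθ/dt = cos²(θ)/185 · 3 = 185/(185² + 75²) · 3
dθ/dt = 0.013927 rad/s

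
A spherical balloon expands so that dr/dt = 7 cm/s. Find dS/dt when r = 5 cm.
280π cm²/s

S = 4πr²
dS/dt = dS/dr · dr/dt = 8πr · 7
At r = 5: dS/dt = 280π cm²/s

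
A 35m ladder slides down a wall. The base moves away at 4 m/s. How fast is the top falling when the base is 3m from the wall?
3√19/38 ≈ 0.3441 m/s

x² + y² = 35²
2x·dx/dt + 2y·dy/dt = 0
dy/dt = -x/y · dx/dt = -3/(8√19) · 4 = -3√19/38 m/s
The top is descending at 3√19/38 ≈ 0.3441 m/s.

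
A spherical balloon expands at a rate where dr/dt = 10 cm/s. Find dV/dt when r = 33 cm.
43560π cm³/s

V = (4/3)πr³
dV/dt = dV/dr · dr/dt = 4πr² · 10
At r = 33: dV/dt = 43560π cm³/s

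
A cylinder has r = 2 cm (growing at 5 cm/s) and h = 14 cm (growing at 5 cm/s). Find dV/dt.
300π cm³/s

V = πr²h
dV/dt = 2πrh·dr/dt + πr²·dh/dt
= 2π(2)(14)(5) + π(2)²(5)
= 300π cm³/s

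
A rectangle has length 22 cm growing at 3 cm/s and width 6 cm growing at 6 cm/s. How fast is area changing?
150 cm²/s

A = lw
dA/dt = w·dl/dt + l·dw/dt = 6·3 + 22·6 = 150 cm²/s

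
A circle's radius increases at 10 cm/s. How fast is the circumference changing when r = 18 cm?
20π cm/s

C = 2πr
dC/dt = 2π · dr/dt = 2π · 10 = 20π cm/s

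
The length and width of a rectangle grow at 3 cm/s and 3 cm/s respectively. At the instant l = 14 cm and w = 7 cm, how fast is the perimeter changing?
12 cm/s

P = 2(l + w)
dP/dt = 2(dl/dt + dw/dt) = 2(3 + 3) = 12 cm/s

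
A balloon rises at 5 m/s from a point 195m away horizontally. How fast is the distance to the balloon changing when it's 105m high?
35√218/218 ≈ 2.37 m/s

z² = 195² + y²
z = √(195² + 105²) = 15√218
dz/dt = y/z · dy/dt = 105/(15√218) · 5 = 35√218/218 ≈ 2.37 m/s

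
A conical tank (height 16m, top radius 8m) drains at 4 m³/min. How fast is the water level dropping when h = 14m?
4/(49π) ≈ 0.02598 m/min

r/h = 8/16, so r = (1/2)h
V = (1/3)πr²h = (1/3)π((1/2)h)²h = (1/12)πh³
dV/dh = (1/4)πh²
dh/dt = (dV/dt)/(dV/dh) = -4/((1/4)π·14²) = -4/(49π) m/min
The level is dropping at 4/(49π) ≈ 0.02598 m/min.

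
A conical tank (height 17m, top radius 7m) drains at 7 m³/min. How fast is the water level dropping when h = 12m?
289/(1008π) ≈ 0.09126 m/min

r/h = 7/17, so r = (7/17)h
V = (1/3)πr²h = (1/3)π((7/17)h)²h = (49/867)πh³
dV/dh = (49/289)πh²
dh/dt = (dV/dt)/(dV/dh) = -7/((49/289)π·12²) = -289/(1008π) m/min
The level is dropping at 289/(1008π) ≈ 0.09126 m/min.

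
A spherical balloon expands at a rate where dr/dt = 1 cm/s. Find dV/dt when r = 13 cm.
676π cm³/s

V = (4/3)πr³
dV/dt = dV/dr · dr/dt = 4πr² · 1
At r = 13: dV/dt = 676π cm³/s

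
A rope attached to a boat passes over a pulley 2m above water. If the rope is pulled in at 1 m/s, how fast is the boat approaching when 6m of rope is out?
3√2/4 ≈ 1.061 m/s

rope² = x² + 2²
x = √(6² - 2²) = 4√2
dx/dt = (rope/x) · d(rope)/dt = (6/(4√2)) · (-1) = -3√2/4 m/s
The boat approaches at 3√2/4 ≈ 1.061 m/s.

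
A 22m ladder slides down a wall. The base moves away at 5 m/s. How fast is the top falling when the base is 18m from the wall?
9√10/4 ≈ 7.115 m/s

x² + y² = 22²
2x·dx/dt + 2y·dy/dt = 0
dy/dt = -x/y · dx/dt = -18/(4√10) · 5 = -9√10/4 m/s
The top is descending at 9√10/4 ≈ 7.115 m/s.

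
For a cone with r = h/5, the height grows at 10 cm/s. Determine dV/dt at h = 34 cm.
2312π/5 cm³/s

V = (1/3)π(h/5)²h = πh³/75
dV/dt = πh²/25 · 10
At h = 34: dV/dt = 2312π/5 cm³/s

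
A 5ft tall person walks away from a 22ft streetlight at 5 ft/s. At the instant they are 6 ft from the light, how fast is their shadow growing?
25/17 ft/s

By similar triangles: 22/(x+s) = 5/s
Solving: s = 5x/17
ds/dt = 5/17 · dx/dt = 5/17 · 5 = 25/17 ft/s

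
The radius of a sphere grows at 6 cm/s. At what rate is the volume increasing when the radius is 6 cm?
864π cm³/s

V = (4/3)πr³
dV/dt = dV/dr · dr/dt = 4πr² · 6
At r = 6: dV/dt = 864π cm³/s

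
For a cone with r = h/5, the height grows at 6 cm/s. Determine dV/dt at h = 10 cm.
24π cm³/s

V = (1/3)π(h/5)²h = πh³/75
dV/dt = πh²/25 · 6
At h = 10: dV/dt = 24π cm³/s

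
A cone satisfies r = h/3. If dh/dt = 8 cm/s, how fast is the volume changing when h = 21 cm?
392π cm³/s

V = (1/3)π(h/3)²h = πh³/27
dV/dt = πh²/9 · 8
At h = 21: dV/dt = 392π cm³/s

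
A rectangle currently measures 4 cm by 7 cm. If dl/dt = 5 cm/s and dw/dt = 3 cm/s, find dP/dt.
16 cm/s

P = 2(l + w)
dP/dt = 2(dl/dt + dw/dt) = 2(5 + 3) = 16 cm/s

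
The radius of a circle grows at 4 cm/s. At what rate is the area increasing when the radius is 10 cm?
80π cm²/s

A = πr²
dA/dt = 2πr · dr/dt = 2π(10)(4) = 80π cm²/s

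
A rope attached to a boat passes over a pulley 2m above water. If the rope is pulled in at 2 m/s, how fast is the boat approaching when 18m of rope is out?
9√5/10 ≈ 2.012 m/s

rope² = x² + 2²
x = √(18² - 2²) = 8√5
dx/dt = (rope/x) · d(rope)/dt = (18/(8√5)) · (-2) = -9√5/10 m/s
The boat approaches at 9√5/10 ≈ 2.012 m/s.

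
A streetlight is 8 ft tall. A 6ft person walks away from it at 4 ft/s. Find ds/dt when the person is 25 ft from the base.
12 ft/s

By similar triangles: 8/(x+s) = 6/s
Solving: s = 6x/2
ds/dt = 6/2 · dx/dt = 3 · 4 = 12 ft/s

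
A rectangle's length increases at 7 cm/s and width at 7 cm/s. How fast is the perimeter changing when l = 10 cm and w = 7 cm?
28 cm/s

P = 2(l + w)
dP/dt = 2(dl/dt + dw/dt) = 2(7 + 7) = 28 cm/s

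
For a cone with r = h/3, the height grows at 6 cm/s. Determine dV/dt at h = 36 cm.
864π cm³/s

V = (1/3)π(h/3)²h = πh³/27
dV/dt = πh²/9 · 6
At h = 36: dV/dt = 864π cm³/s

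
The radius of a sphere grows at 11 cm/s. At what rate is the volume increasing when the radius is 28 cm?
34496π cm³/s

V = (4/3)πr³
dV/dt = dV/dr · dr/dt = 4πr² · 11
At r = 28: dV/dt = 34496π cm³/s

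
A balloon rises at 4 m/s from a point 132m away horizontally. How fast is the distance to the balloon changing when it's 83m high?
332√24313/24313 ≈ 2.129 m/s

z² = 132² + y²
z = √(132² + 83²) = √24313
dz/dt = y/z · dy/dt = 83/√24313 · 4 = 332√24313/24313 ≈ 2.129 m/s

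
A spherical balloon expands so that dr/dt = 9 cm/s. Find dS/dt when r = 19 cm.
1368π cm²/s

S = 4πr²
dS/dt = dS/dr · dr/dt = 8πr · 9
At r = 19: dS/dt = 1368π cm²/s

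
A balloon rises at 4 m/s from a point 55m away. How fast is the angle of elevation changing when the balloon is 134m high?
0.010486 rad/s

tan(θ) = y/55
sec²(θ) · dθ/dt = (1/55) · dy/dt
dθ/dt = cos²(θ)/55 · 4 = 55/(55² + 134²) · 4
dθ/dt = 0.010486 rad/s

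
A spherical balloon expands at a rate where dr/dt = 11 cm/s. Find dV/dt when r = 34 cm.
50864π cm³/s

V = (4/3)πr³
dV/dt = dV/dr · dr/dt = 4πr² · 11
At r = 34: dV/dt = 50864π cm³/s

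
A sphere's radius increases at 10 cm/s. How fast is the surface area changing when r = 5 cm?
400π cm²/s

S = 4πr²
dS/dt = dS/dr · dr/dt = 8πr · 10
At r = 5: dS/dt = 400π cm²/s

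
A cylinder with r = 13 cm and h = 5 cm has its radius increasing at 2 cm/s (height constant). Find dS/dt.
124π cm²/s

S = 2πrh + 2πr² (lateral + bases)
dS/dt = (2πh + 4πr)·dr/dt = (2π·5 + 4π·13)·2
= 124π cm²/s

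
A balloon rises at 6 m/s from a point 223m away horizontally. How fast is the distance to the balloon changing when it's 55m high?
165√52754/26377 ≈ 1.437 m/s

z² = 223² + y²
z = √(223² + 55²) = √52754
dz/dt = y/z · dy/dt = 55/√52754 · 6 = 165√52754/26377 ≈ 1.437 m/s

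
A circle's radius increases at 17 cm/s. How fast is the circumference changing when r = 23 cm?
34π cm/s

C = 2πr
dC/dt = 2π · dr/dt = 2π · 17 = 34π cm/s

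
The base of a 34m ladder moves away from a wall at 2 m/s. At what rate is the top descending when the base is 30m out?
15/4 = 3.75 m/s

x² + y² = 34²
2x·dx/dt + 2y·dy/dt = 0
dy/dt = -x/y · dx/dt = -30/16 · 2 = -15/4 m/s
The top is descending at 15/4 = 3.75 m/s.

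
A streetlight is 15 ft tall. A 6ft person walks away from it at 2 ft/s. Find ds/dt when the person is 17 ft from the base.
4/3 ft/s

By similar triangles: 15/(x+s) = 6/s
Solving: s = 6x/9
ds/dt = 6/9 · dx/dt = 2/3 · 2 = 4/3 ft/s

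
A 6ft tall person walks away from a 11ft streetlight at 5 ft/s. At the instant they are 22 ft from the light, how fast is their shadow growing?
6 ft/s

By similar triangles: 11/(x+s) = 6/s
Solving: s = 6x/5
ds/dt = 6/5 · dx/dt = 6/5 · 5 = 6 ft/s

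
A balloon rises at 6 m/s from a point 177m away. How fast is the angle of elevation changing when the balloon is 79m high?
0.028267 rad/s

tan(θ) = y/177
sec²(θ) · dθ/dt = (1/177) · dy/dt
dθ/dt = cos²(θ)/177 · 6 = 177/(177² + 79²) · 6
dθ/dt = 0.028267 rad/s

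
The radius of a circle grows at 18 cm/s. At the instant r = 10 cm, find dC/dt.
36π cm/s

C = 2πr
dC/dt = 2π · dr/dt = 2π · 18 = 36π cm/s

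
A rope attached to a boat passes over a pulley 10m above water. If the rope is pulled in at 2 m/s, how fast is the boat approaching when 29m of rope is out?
58√741/741 ≈ 2.131 m/s

rope² = x² + 10²
x = √(29² - 10²) = √741
dx/dt = (rope/x) · d(rope)/dt = (29/√741) · (-2) = -58√741/741 m/s
The boat approaches at 58√741/741 ≈ 2.131 m/s.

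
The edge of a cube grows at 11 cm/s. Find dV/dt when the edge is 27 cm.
24057 cm³/s

V = s³
dV/dt = 3s² · ds/dt = 3·27²·11 = 24057 cm³/s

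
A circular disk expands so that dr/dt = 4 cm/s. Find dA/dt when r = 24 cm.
192π cm²/s

A = πr²
dA/dt = 2πr · dr/dt = 2π(24)(4) = 192π cm²/s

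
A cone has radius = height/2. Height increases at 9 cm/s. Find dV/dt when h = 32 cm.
2304π cm³/s

V = (1/3)π(h/2)²h = πh³/12
dV/dt = πh²/4 · 9
At h = 32: dV/dt = 2304π cm³/s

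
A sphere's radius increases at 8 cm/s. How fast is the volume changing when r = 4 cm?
512π cm³/s

V = (4/3)πr³
dV/dt = dV/dr · dr/dt = 4πr² · 8
At r = 4: dV/dt = 512π cm³/s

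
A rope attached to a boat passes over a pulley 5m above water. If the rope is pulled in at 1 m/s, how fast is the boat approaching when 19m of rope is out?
19√21/84 ≈ 1.037 m/s

rope² = x² + 5²
x = √(19² - 5²) = 4√21
dx/dt = (rope/x) · d(rope)/dt = (19/(4√21)) · (-1) = -19√21/84 m/s
The boat approaches at 19√21/84 ≈ 1.037 m/s.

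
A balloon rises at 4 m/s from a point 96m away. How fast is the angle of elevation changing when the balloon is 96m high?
0.020833 rad/s

tan(θ) = y/96
sec²(θ) · dθ/dt = (1/96) · dy/dt
dθ/dt = cos²(θ)/96 · 4 = 96/(96² + 96²) · 4
dθ/dt = 0.020833 rad/s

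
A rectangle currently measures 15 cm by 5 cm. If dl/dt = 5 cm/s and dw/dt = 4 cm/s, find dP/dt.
18 cm/s

P = 2(l + w)
dP/dt = 2(dl/dt + dw/dt) = 2(5 + 4) = 18 cm/s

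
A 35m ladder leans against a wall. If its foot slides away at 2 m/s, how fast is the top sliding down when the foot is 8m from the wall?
16√129/387 ≈ 0.4696 m/s

x² + y² = 35²
2x·dx/dt + 2y·dy/dt = 0
dy/dt = -x/y · dx/dt = -8/(3√129) · 2 = -16√129/387 m/s
The top is descending at 16√129/387 ≈ 0.4696 m/s.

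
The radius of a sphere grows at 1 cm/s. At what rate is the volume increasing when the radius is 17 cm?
1156π cm³/s

V = (4/3)πr³
dV/dt = dV/dr · dr/dt = 4πr² · 1
At r = 17: dV/dt = 1156π cm³/s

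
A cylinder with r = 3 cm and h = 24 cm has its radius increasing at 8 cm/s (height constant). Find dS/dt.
480π cm²/s

S = 2πrh + 2πr² (lateral + bases)
dS/dt = (2πh + 4πr)·dr/dt = (2π·24 + 4π·3)·8
= 480π cm²/s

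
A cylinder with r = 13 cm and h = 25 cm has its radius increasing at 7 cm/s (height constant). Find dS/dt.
714π cm²/s

S = 2πrh + 2πr² (lateral + bases)
dS/dt = (2πh + 4πr)·dr/dt = (2π·25 + 4π·13)·7
= 714π cm²/s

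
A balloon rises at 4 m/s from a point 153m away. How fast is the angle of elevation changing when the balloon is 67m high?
0.021937 rad/s

tan(θ) = y/153
sec²(θ) · dθ/dt = (1/153) · dy/dt
dθ/dt = cos²(θ)/153 · 4 = 153/(153² + 67²) · 4
dθ/dt = 0.021937 rad/s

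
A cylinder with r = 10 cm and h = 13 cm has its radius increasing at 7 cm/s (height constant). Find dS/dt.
462π cm²/s

S = 2πrh + 2πr² (lateral + bases)
dS/dt = (2πh + 4πr)·dr/dt = (2π·13 + 4π·10)·7
= 462π cm²/s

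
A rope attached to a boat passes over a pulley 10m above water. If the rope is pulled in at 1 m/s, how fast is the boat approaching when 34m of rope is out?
17√66/132 ≈ 1.046 m/s

rope² = x² + 10²
x = √(34² - 10²) = 4√66
dx/dt = (rope/x) · d(rope)/dt = (34/(4√66)) · (-1) = -17√66/132 m/s
The boat approaches at 17√66/132 ≈ 1.046 m/s.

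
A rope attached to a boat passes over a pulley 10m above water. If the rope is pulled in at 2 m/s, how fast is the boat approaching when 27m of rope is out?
54√629/629 ≈ 2.153 m/s

rope² = x² + 10²
x = √(27² - 10²) = √629
dx/dt = (rope/x) · d(rope)/dt = (27/√629) · (-2) = -54√629/629 m/s
The boat approaches at 54√629/629 ≈ 2.153 m/s.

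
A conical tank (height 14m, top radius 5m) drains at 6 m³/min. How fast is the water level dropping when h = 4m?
147/(50π) ≈ 0.9358 m/min

r/h = 5/14, so r = (5/14)h
V = (1/3)πr²h = (1/3)π((5/14)h)²h = (25/588)πh³
dV/dh = (25/196)πh²
dh/dt = (dV/dt)/(dV/dh) = -6/((25/196)π·4²) = -147/(50π) m/min
The level is dropping at 147/(50π) ≈ 0.9358 m/min.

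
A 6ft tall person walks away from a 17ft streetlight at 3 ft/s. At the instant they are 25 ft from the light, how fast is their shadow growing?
18/11 ft/s

By similar triangles: 17/(x+s) = 6/s
Solving: s = 6x/11
ds/dt = 6/11 · dx/dt = 6/11 · 3 = 18/11 ft/s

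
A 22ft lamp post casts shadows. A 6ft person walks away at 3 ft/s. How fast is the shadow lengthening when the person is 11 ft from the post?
9/8 ft/s

By similar triangles: 22/(x+s) = 6/s
Solving: s = 6x/16
ds/dt = 6/16 · dx/dt = 3/8 · 3 = 9/8 ft/s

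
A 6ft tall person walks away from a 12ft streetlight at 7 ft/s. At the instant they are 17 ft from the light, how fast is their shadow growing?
7 ft/s

By similar triangles: 12/(x+s) = 6/s
Solving: s = 6x/6
ds/dt = 6/6 · dx/dt = 1 · 7 = 7 ft/s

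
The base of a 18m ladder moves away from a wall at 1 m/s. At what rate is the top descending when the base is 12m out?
2√5/5 ≈ 0.8944 m/s

x² + y² = 18²
2x·dx/dt + 2y·dy/dt = 0
dy/dt = -x/y · dx/dt = -12/(6√5) · 1 = -2√5/5 m/s
The top is descending at 2√5/5 ≈ 0.8944 m/s.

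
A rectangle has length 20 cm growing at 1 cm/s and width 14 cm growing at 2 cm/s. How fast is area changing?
54 cm²/s

A = lw
dA/dt = w·dl/dt + l·dw/dt = 14·1 + 20·2 = 54 cm²/s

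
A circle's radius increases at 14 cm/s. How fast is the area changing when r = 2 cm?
56π cm²/s

A = πr²
dA/dt = 2πr · dr/dt = 2π(2)(14) = 56π cm²/s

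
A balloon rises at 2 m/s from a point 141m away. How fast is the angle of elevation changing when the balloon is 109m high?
0.008879 rad/s

tan(θ) = y/141
sec²(θ) · dθ/dt = (1/141) · dy/dt
dθ/dt = cos²(θ)/141 · 2 = 141/(141² + 109²) · 2
dθ/dt = 0.008879 rad/s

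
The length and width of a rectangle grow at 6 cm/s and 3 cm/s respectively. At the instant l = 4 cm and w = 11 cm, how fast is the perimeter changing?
18 cm/s

P = 2(l + w)
dP/dt = 2(dl/dt + dw/dt) = 2(6 + 3) = 18 cm/s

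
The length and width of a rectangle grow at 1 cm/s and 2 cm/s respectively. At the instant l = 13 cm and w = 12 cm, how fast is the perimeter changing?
6 cm/s

P = 2(l + w)
dP/dt = 2(dl/dt + dw/dt) = 2(1 + 2) = 6 cm/s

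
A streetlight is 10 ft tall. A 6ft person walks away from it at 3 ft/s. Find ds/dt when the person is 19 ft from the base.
9/2 ft/s

By similar triangles: 10/(x+s) = 6/s
Solving: s = 6x/4
ds/dt = 6/4 · dx/dt = 3/2 · 3 = 9/2 ft/s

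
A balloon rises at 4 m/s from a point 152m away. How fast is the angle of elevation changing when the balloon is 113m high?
0.016949 rad/s

tan(θ) = y/152
sec²(θ) · dθ/dt = (1/152) · dy/dt
dθ/dt = cos²(θ)/152 · 4 = 152/(152² + 113²) · 4
dθ/dt = 0.016949 rad/s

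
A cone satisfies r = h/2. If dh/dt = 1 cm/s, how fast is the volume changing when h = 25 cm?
625π/4 cm³/s

V = (1/3)π(h/2)²h = πh³/12
dV/dt = πh²/4 · 1
At h = 25: dV/dt = 625π/4 cm³/s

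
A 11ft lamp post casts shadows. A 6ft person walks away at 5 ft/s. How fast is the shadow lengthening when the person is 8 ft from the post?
6 ft/s

By similar triangles: 11/(x+s) = 6/s
Solving: s = 6x/5
ds/dt = 6/5 · dx/dt = 6/5 · 5 = 6 ft/s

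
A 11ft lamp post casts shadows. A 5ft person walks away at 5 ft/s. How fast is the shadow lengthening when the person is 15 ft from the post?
25/6 ft/s

By similar triangles: 11/(x+s) = 5/s
Solving: s = 5x/6
ds/dt = 5/6 · dx/dt = 5/6 · 5 = 25/6 ft/s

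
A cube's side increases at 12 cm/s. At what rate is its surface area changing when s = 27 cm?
3888 cm²/s

A = 6s²
dA/dt = 12s · ds/dt = 12·27·12 = 3888 cm²/s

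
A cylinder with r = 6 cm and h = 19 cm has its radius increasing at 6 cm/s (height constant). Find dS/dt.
372π cm²/s

S = 2πrh + 2πr² (lateral + bases)
dS/dt = (2πh + 4πr)·dr/dt = (2π·19 + 4π·6)·6
= 372π cm²/s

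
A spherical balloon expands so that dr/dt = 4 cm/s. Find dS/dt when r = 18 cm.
576π cm²/s

S = 4πr²
dS/dt = dS/dr · dr/dt = 8πr · 4
At r = 18: dS/dt = 576π cm²/s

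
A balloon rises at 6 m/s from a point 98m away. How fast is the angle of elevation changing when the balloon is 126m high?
0.023077 rad/s

tan(θ) = y/98
sec²(θ) · dθ/dt = (1/98) · dy/dt
dθ/dt = cos²(θ)/98 · 6 = 98/(98² + 126²) · 6
dθ/dt = 0.023077 rad/s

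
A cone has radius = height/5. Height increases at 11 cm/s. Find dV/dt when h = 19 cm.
3971π/25 cm³/s

V = (1/3)π(h/5)²h = πh³/75
dV/dt = πh²/25 · 11
At h = 19: dV/dt = 3971π/25 cm³/s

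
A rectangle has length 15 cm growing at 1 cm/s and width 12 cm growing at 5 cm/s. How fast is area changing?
87 cm²/s

A = lw
dA/dt = w·dl/dt + l·dw/dt = 12·1 + 15·5 = 87 cm²/s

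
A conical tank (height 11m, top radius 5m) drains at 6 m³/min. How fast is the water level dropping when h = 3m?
242/(75π) ≈ 1.027 m/min

r/h = 5/11, so r = (5/11)h
V = (1/3)πr²h = (1/3)π((5/11)h)²h = (25/363)πh³
dV/dh = (25/121)πh²
dh/dt = (dV/dt)/(dV/dh) = -6/((25/121)π·3²) = -242/(75π) m/min
The level is dropping at 242/(75π) ≈ 1.027 m/min.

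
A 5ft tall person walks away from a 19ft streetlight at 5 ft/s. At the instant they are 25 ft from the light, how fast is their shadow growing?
25/14 ft/s

By similar triangles: 19/(x+s) = 5/s
Solving: s = 5x/14
ds/dt = 5/14 · dx/dt = 5/14 · 5 = 25/14 ft/s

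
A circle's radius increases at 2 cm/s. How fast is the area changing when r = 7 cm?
28π cm²/s

A = πr²
dA/dt = 2πr · dr/dt = 2π(7)(2) = 28π cm²/s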